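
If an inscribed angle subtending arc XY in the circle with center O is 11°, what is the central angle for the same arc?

Central angle = 2 × 11° = 22° (inscribed angle theorem).

22°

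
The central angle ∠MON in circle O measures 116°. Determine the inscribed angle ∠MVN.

By the inscribed angle theorem, the inscribed angle is half the central angle.
Inscribed angle = 116° / 2 = 58°

58°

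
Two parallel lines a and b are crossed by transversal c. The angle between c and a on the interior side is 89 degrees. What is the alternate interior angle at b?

Alternate interior angles lie on opposite sides of the transversal, between the parallel lines.
By the alternate interior angle theorem, they are equal: 89 degrees.

89 degrees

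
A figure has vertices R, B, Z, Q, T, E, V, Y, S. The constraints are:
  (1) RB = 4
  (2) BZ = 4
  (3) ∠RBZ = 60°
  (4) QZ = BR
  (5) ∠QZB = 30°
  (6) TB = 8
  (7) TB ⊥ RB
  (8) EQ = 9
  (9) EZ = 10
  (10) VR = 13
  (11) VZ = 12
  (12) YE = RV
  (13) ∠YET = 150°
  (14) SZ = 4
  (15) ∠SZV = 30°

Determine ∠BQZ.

From the given relations: QZ = BR = 4.
Step 1: By the law of cosines on triangle QZB: QB² = 4² + 4² − 2·4·4·cos(30°) = 4.29, so QB ≈ 2.07.
Step 2: By the inverse law of cosines on triangle BQZ: cos(∠BQZ) = (2.07² + 4² − 4²) / (2·2.07·4) = 4.29/16.56 = 0.2588, so ∠BQZ = 75°.

Therefore, the measure of angle ∠BQZ = 75°.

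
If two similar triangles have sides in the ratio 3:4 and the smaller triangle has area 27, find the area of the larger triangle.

The ratio of areas of similar triangles = (side ratio)^2.
Side ratio = 3:4, so area ratio = 9:16.
Area of the larger triangle / Area of the smaller triangle = 16/9
Area of the larger triangle = 27 * 16/9 = 48

48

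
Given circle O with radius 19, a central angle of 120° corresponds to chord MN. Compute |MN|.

Drop a perpendicular from the center to the chord, bisecting both the chord and the central angle.
Each half-chord = r sin(θ/2) = 19 sin(60°).
The full chord = 2 × 19 × sin(60°) = 19*sqrt(3).

19*sqrt(3)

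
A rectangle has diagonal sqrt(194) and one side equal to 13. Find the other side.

Using the Pythagorean theorem: d^2 = a^2 + b^2
b^2 = d^2 - a^2
b^2 = 194 - 169
b^2 = 25
b = sqrt(25) = 5

5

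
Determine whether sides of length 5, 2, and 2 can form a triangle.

Check the triangle inequality: 2 + 2 = 4 ≤ 5.
Since the sum of two sides does not exceed the third, no triangle can be formed.

No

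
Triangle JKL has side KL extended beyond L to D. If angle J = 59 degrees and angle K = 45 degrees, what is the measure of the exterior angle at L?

By the exterior angle theorem, an exterior angle of a triangle equals the sum of the two remote interior angles.
Exterior angle = angle J + angle K
Exterior angle = 59 + 45 = 104 degrees

104 degrees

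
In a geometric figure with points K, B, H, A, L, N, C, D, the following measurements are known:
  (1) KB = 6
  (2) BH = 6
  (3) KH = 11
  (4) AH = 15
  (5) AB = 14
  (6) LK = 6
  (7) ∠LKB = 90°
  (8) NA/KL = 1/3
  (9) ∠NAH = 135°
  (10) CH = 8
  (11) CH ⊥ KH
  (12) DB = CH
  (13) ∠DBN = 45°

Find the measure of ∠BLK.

Step 1: By the law of cosines on triangle LKB: LB² = 6² + 6² − 2·6·6·cos(90°) = 72, so LB = 6·√2.
Step 2: By the inverse law of cosines on triangle BLK: cos(∠BLK) = ((6·√2)² + 6² − 6²) / (2·6·√2·6) = 72/101.82 = 0.7071, so ∠BLK = 45°.

Therefore, the measure of angle ∠BLK = 45°.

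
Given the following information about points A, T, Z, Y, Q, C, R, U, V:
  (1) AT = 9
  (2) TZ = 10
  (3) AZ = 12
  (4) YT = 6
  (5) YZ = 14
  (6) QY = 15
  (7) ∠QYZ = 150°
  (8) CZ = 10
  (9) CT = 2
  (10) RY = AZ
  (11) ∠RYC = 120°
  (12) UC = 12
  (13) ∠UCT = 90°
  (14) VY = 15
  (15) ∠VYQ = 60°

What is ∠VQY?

Step 1: By the law of cosines on triangle QYV: QV² = 15² + 15² − 2·15·15·cos(60°) = 225, so QV = 15.
Step 2: By the inverse law of cosines on triangle VQY: cos(∠VQY) = (15² + 15² − 15²) / (2·15·15) = 225/450 = 0.5, so ∠VQY = 60°.

Therefore, the measure of angle ∠VQY = 60°.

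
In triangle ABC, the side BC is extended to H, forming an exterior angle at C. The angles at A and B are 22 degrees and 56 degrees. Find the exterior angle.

The interior angle at C is 180 - 22 - 56 = 102 degrees.
The exterior angle and interior angle at C are supplementary:
Exterior angle = 180 - 102 = 78 degrees.

78 degrees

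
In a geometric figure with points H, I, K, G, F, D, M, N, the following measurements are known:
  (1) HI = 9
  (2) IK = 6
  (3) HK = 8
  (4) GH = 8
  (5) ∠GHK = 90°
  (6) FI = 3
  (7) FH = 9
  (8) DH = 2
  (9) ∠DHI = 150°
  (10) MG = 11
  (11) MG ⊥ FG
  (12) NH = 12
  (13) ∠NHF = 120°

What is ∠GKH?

Step 1: By the law of cosines on triangle KHG: KG² = 8² + 8² − 2·8·8·cos(90°) = 128, so KG = 8·√2.
Step 2: By the inverse law of cosines on triangle GKH: cos(∠GKH) = ((8·√2)² + 8² − 8²) / (2·8·√2·8) = 128/181.02 = 0.7071, so ∠GKH = 45°.

Therefore, the measure of angle ∠GKH = 45°.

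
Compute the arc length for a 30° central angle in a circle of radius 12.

The full circumference is 2πr = 2π(12) = 24*pi.
The arc spans 30° out of 360°, which is a fraction of 1/12.
Arc length = 24*pi × 1/12 = 2*pi.

2*pi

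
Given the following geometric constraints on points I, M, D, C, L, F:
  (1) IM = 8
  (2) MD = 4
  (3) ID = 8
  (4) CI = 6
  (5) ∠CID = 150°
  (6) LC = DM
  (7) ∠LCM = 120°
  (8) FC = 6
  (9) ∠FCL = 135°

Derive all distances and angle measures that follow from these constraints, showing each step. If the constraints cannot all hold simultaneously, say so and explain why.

The constraints are consistent.

From the given relations:
  LC = DM = 4

Step 1: From DI = 8, IC = 6, and ∠DIC = 150°, by the law of cosines:
  DC² = DI² + IC² - 2·DI·IC·cos(150°) = 64 + 36 + 83.14 = 183.1
  DC ≈ 13.53

Step 2: From LC = 4, CF = 6, and ∠LCF = 135°, by the law of cosines:
  LF² = LC² + CF² - 2·LC·CF·cos(135°) = 16 + 36 + 33.94 = 85.94
  LF ≈ 9.27

Step 3: From ID = 8, IM = 8, DM = 4, by the inverse law of cosines:
  cos(∠DIM) = (ID² + IM² - DM²) / (2·ID·IM)
  ∠DIM = 28.96°

Step 4: From MD = 4, MI = 8, DI = 8, by the inverse law of cosines:
  cos(∠DMI) = (MD² + MI² - DI²) / (2·MD·MI)
  ∠DMI = 75.52°

Step 5: From DI = 8, DM = 4, IM = 8, by the inverse law of cosines:
  cos(∠IDM) = (DI² + DM² - IM²) / (2·DI·DM)
  ∠IDM = 75.52°

Step 6: From DC = 13.53, DI = 8, CI = 6, by the inverse law of cosines:
  cos(∠CDI) = (DC² + DI² - CI²) / (2·DC·DI)
  ∠CDI = 12.81°

Step 7: From CD = 13.53, CI = 6, DI = 8, by the inverse law of cosines:
  cos(∠DCI) = (CD² + CI² - DI²) / (2·CD·CI)
  ∠DCI = 17.19°

Step 8: From LC = 4, LF = 9.27, CF = 6, by the inverse law of cosines:
  cos(∠CLF) = (LC² + LF² - CF²) / (2·LC·LF)
  ∠CLF = 27.24°

Step 9: From FC = 6, FL = 9.27, CL = 4, by the inverse law of cosines:
  cos(∠CFL) = (FC² + FL² - CL²) / (2·FC·FL)
  ∠CFL = 17.76°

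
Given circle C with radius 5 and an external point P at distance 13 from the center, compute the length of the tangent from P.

The tangent, radius, and line from the external point to the center form a right triangle.
The right angle is where the tangent meets the radius.
By the Pythagorean theorem: tangent² + 5² = 13²
tangent² = 169 - 25 = 144
tangent = 12

12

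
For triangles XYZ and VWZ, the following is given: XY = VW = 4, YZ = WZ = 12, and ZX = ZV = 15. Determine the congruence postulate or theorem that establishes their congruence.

Consider the given information: XY = VW = 4, YZ = WZ = 12, and ZX = ZV = 15
This is not SAS or ASA: SAS requires two sides and the included angle between them. ASA requires two angles and the side between them.
The correct criterion is SSS. All three pairs of corresponding sides are equal (Side-Side-Side).

SSS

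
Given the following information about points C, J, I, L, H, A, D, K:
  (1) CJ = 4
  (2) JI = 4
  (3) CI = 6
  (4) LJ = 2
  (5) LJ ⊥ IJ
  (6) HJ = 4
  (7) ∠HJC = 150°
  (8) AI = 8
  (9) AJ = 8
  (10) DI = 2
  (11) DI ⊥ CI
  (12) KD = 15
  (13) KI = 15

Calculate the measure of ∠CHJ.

Step 1: By the law of cosines on triangle HJC: HC² = 4² + 4² − 2·4·4·cos(150°) = 59.71, so HC ≈ 7.73.
Step 2: By the inverse law of cosines on triangle CHJ: cos(∠CHJ) = (7.73² + 4² − 4²) / (2·7.73·4) = 59.71/61.82 = 0.9659, so ∠CHJ = 15°.

Therefore, the measure of angle ∠CHJ = 15°.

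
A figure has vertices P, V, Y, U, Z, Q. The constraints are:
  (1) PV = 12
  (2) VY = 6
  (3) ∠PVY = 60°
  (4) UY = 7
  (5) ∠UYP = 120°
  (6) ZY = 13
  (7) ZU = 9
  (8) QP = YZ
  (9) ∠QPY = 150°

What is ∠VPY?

Step 1: By the law of cosines on triangle PVY: PY² = 12² + 6² − 2·12·6·cos(60°) = 108, so PY = 6·√3.
Step 2: By the inverse law of cosines on triangle VPY: cos(∠VPY) = (12² + (6·√3)² − 6²) / (2·12·6·√3) = 216/249.42 = 0.866, so ∠VPY = 30°.

Therefore, the measure of angle ∠VPY = 30°.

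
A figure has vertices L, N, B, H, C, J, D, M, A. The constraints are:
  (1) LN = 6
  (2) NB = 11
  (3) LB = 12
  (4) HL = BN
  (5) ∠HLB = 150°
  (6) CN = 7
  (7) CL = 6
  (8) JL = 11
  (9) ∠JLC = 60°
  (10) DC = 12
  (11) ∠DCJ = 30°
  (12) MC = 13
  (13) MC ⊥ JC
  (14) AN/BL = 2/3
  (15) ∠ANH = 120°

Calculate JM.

Step 1: By the law of cosines on triangle JLC: JC² = 11² + 6² − 2·11·6·cos(60°) = 91, so JC = √91.
Step 2: By the law of cosines on triangle JCM: JM² = √91² + 13² − 2·√91·13·cos(90°) = 260, so JM = 2·√65.

Therefore, the length of JM = 2·√65.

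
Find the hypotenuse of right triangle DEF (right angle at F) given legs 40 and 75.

DE = sqrt(40^2 + 75^2) = sqrt(7225) = 85

85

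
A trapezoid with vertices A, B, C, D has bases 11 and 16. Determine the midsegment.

midsegment = (11 + 16) / 2 = 27 / 2 = 27/2

27/2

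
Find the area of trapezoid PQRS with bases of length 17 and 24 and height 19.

Area = (17 + 24) * 19 / 2 = 779 / 2 = 779/2

779/2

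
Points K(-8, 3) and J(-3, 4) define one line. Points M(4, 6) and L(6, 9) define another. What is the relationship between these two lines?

Slope of line 1: m1 = (4 - 3)/(-3 - -8) = 1/5 = 1/5
Slope of line 2: m2 = (9 - 6)/(6 - 4) = 3/2 = 3/2
m1 != m2 and m1*m2 = 3/10 != -1. Neither.

Neither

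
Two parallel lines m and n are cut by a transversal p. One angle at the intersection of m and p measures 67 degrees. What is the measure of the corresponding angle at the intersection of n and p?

When a transversal crosses parallel lines, angles in the same position at each intersection are called corresponding angles.
These are always equal, so the answer is 67 degrees.

67 degrees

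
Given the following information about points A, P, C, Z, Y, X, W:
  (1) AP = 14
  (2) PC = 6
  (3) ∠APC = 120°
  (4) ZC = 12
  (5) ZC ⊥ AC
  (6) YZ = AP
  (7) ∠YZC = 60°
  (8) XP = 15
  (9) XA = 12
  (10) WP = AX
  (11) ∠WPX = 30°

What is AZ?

Step 1: By the law of cosines on triangle CPA: CA² = 6² + 14² − 2·6·14·cos(120°) = 316, so CA = 2·√79.
Step 2: By the law of cosines on triangle ACZ: AZ² = (2·√79)² + 12² − 2·2·√79·12·cos(90°) = 460, so AZ = 2·√115.

Therefore, the length of AZ = 2·√115.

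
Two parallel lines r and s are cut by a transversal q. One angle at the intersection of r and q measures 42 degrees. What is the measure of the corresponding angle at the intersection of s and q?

When a transversal crosses parallel lines, angles in the same position at each intersection are called corresponding angles.
These are always equal, so the answer is 42 degrees.

42 degrees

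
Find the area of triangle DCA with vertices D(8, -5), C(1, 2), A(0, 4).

Shoelace: Area = (1/2)|8(2-4) + 1(4--5) + 0(-5-2)| = (1/2)(7) = 7/2

7/2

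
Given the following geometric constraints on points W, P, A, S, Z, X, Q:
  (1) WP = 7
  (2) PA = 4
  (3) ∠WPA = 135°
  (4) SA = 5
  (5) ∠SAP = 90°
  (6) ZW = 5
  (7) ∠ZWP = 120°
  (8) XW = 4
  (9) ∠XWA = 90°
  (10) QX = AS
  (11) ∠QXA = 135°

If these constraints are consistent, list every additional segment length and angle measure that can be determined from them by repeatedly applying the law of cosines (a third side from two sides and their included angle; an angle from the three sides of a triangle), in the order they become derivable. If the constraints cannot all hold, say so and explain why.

The constraints are consistent. Derivable facts, in order:
After 1 step:
- PS = √41
- PZ = √109
- WA ≈ 10.23
After 2 steps:
- AX ≈ 10.98
- ∠APS = 51.34°
- ∠ASP = 38.66°
- ∠AWP = 16.05°
- ∠PAW = 28.95°
- ∠PZW = 35.5°
- ∠WPZ = 24.5°
After 3 steps:
- AQ ≈ 14.94
- ∠AXW = 68.64°
- ∠WAX = 21.36°
After 4 steps:
- ∠AQX = 31.31°
- ∠QAX = 13.69°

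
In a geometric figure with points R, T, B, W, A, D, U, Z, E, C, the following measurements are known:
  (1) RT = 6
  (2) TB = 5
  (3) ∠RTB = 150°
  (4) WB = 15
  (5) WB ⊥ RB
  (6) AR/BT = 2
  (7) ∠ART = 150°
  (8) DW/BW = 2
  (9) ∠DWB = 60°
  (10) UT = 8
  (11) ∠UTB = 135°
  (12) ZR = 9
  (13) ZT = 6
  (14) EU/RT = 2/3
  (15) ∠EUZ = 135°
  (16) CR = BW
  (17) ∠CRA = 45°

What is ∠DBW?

From the given relations: DW = 2·BW = 2·15 = 30.
Step 1: By the law of cosines on triangle BWD: BD² = 15² + 30² − 2·15·30·cos(60°) = 675, so BD = 15·√3.
Step 2: By the inverse law of cosines on triangle DBW: cos(∠DBW) = ((15·√3)² + 15² − 30²) / (2·15·√3·15) = 0/779.42 = 0, so ∠DBW = 90°.

Therefore, the measure of angle ∠DBW = 90°.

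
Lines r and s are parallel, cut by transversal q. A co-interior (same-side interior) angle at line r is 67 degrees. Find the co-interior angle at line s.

Co-interior angles (same-side interior) formed by parallel lines and a transversal are supplementary (sum to 180 degrees).
The given angle is 67 degrees.
The co-interior angle = 180 - 67 = 113 degrees.

113 degrees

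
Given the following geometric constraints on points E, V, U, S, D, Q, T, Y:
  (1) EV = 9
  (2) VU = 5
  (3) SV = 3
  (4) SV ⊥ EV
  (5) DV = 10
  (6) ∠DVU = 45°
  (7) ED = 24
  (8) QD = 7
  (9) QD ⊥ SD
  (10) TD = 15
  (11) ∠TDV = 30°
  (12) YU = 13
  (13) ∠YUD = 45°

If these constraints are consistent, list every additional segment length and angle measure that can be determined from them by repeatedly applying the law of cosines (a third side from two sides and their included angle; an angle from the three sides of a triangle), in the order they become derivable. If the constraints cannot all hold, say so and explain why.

These constraints are not satisfiable: by the triangle inequality in triangle VED, (1) EV = 9 and (5) DV = 10 force ED ≤ 9 + 10 = 19, but (7) says ED = 24. No planar figure meets all of them, so nothing further can be derived.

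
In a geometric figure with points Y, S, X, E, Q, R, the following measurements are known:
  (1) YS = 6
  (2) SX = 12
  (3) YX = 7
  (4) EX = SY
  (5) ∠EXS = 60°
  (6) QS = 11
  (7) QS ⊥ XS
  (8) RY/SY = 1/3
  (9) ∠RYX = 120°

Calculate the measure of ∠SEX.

From the given relations: EX = SY = 6.
Step 1: By the law of cosines on triangle EXS: ES² = 6² + 12² − 2·6·12·cos(60°) = 108, so ES = 6·√3.
Step 2: By the inverse law of cosines on triangle SEX: cos(∠SEX) = ((6·√3)² + 6² − 12²) / (2·6·√3·6) = 0/124.71 = 0, so ∠SEX = 90°.

Therefore, the measure of angle ∠SEX = 90°.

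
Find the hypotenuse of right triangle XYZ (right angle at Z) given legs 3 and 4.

In a right triangle, the square of the hypotenuse equals the sum of the squares of the two legs.
The legs are 3 and 4, so the hypotenuse = sqrt(9 + 16) = sqrt(25) = 5.

5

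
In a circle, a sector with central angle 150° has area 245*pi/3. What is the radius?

The sector covers 150°/360° = 5/12 of the full circle.
Full circle area = 245*pi/3 / 5/12 = 196*pi.
Since full area = πr², we get r² = 196*pi/π = 196, so r = 14.

14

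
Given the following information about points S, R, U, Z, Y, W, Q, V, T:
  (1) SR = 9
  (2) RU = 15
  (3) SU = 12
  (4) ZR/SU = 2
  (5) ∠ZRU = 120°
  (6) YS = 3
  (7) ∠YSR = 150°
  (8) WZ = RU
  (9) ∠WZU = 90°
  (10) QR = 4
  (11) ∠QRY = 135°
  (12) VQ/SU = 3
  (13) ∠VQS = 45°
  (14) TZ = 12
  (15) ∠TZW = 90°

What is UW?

From the given relations: ZR = 2·SU = 2·12 = 24; WZ = RU = 15.
Step 1: By the law of cosines on triangle ZRU: ZU² = 24² + 15² − 2·24·15·cos(120°) = 1161, so ZU = 3·√129.
Step 2: By the law of cosines on triangle UZW: UW² = (3·√129)² + 15² − 2·3·√129·15·cos(90°) = 1386, so UW = 3·√154.

Therefore, the length of UW = 3·√154.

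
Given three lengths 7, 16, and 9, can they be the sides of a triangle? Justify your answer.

No.
The triangle inequality is violated: 7 + 9 = 16 ≤ 16.
These lengths cannot form a triangle.

No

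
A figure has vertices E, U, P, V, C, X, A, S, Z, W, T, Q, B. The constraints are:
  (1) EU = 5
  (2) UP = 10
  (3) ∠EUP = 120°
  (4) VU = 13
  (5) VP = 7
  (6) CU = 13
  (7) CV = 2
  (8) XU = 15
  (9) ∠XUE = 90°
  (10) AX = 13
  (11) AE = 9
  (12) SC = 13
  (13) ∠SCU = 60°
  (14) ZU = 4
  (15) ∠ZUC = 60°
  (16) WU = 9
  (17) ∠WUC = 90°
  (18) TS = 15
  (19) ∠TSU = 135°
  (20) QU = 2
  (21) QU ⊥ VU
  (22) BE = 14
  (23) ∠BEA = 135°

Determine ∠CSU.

Step 1: By the law of cosines on triangle SCU: SU² = 13² + 13² − 2·13·13·cos(60°) = 169, so SU = 13.
Step 2: By the inverse law of cosines on triangle CSU: cos(∠CSU) = (13² + 13² − 13²) / (2·13·13) = 169/338 = 0.5, so ∠CSU = 60°.

Therefore, the measure of angle ∠CSU = 60°.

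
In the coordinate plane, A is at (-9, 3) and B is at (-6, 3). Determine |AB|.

d = sqrt((-6 - -9)^2 + (3 - 3)^2)
d = sqrt(3^2 + 0^2)
d = sqrt(9 + 0)
d = sqrt(9) = 3

3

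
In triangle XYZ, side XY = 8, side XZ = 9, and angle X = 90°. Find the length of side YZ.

By the law of cosines: YZ^2 = XY^2 + XZ^2 - 2*XY*XZ*cos(X)
YZ^2 = 8^2 + 9^2 - 2*8*9*cos(90°)
YZ^2 = 64 + 81 - 144*(0)
YZ^2 = 145
YZ = sqrt(145)

sqrt(145)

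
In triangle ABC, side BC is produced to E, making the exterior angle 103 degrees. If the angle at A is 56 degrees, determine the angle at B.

angle B = 103 - 56 = 47 degrees (exterior angle theorem).

47 degrees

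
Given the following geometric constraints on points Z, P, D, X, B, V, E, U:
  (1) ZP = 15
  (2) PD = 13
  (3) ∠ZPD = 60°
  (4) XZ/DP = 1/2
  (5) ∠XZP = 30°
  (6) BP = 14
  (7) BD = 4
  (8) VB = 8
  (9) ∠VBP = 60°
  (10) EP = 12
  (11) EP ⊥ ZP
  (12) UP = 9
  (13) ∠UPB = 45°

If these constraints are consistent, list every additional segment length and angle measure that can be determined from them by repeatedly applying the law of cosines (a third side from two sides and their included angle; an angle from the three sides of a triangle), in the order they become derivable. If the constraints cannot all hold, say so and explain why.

The constraints are consistent. Derivable facts, in order:
After 1 step:
- BU ≈ 9.94
- PV = 2·√37
- PX ≈ 9.92
- ZD = √199
- ZE = 3·√41
- ∠BDP = 96.07°
- ∠BPD = 16.51°
- ∠DBP = 67.42°
After 2 steps:
- ∠BPV = 34.72°
- ∠BUP = 95.19°
- ∠BVP = 85.28°
- ∠DZP = 52.95°
- ∠EZP = 38.66°
- ∠PBU = 39.81°
- ∠PDZ = 67.05°
- ∠PEZ = 51.34°
- ∠PXZ = 130.87°
- ∠XPZ = 19.13°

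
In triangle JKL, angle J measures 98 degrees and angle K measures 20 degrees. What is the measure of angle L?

By the triangle angle sum property, the three interior angles of any triangle add up to 180°.
We know angle J = 98° and angle K = 20°, so their sum is 118°.
Therefore angle L = 180° - 118° = 62°.

62 degrees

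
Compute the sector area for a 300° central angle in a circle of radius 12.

Sector area = πr² × θ/360
= π × 12² × 5/6
= π × 144 × 5/6
= 120*pi

120*pi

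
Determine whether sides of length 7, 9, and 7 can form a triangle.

Check all three triangle inequalities:
7 + 9 = 16 > 7 ✓
7 + 7 = 14 > 9 ✓
9 + 7 = 16 > 7 ✓
All conditions hold, so these sides form a valid triangle.

Yes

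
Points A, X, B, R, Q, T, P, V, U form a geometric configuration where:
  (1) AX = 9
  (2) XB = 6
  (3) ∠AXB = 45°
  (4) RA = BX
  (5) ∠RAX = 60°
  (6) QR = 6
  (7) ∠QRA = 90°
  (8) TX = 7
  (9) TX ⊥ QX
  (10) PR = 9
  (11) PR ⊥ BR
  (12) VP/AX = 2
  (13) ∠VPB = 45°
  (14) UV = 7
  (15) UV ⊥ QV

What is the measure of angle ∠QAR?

From the given relations: RA = BX = 6.
Step 1: By the law of cosines on triangle ARQ: AQ² = 6² + 6² − 2·6·6·cos(90°) = 72, so AQ = 6·√2.
Step 2: By the inverse law of cosines on triangle QAR: cos(∠QAR) = ((6·√2)² + 6² − 6²) / (2·6·√2·6) = 72/101.82 = 0.7071, so ∠QAR = 45°.

Therefore, the measure of angle ∠QAR = 45°.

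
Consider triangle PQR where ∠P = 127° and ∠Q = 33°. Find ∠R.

angle R = 180 - 127 - 33 = 20 degrees.

20 degrees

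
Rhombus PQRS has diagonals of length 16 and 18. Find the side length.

In a rhombus, the diagonals bisect each other perpendicularly, creating four congruent right triangles.
Each triangle has legs 8 (half of 16) and 9 (half of 18).
The hypotenuse of each right triangle is a side of the rhombus:
side = sqrt(8^2 + 9^2) = sqrt(145)

sqrt(145)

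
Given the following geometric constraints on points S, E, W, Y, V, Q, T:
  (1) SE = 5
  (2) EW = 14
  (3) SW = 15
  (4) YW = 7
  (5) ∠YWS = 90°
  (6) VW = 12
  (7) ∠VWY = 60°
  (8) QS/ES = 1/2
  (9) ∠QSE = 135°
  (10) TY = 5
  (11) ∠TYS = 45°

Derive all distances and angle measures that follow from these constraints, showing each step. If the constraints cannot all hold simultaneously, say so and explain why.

The constraints are consistent.

From the given relations:
  QS = 1/2·ES = 1/2·5 ≈ 2.5

Step 1: From SW = 15, WY = 7, and ∠SWY = 90°, by the law of cosines:
  SY² = SW² + WY² - 2·SW·WY·cos(90°) = 225 + 49 - 0 = 274
  SY ≈ 16.55

Step 2: From ES = 5, SQ = 2.5, and ∠ESQ = 135°, by the law of cosines:
  EQ² = ES² + SQ² - 2·ES·SQ·cos(135°) = 25 + 6.25 + 17.68 = 48.93
  EQ ≈ 6.99

Step 3: From YW = 7, WV = 12, and ∠YWV = 60°, by the law of cosines:
  YV² = YW² + WV² - 2·YW·WV·cos(60°) = 49 + 144 - 84 = 109
  YV = √109

Step 4: From SE = 5, SW = 15, EW = 14, by the inverse law of cosines:
  cos(∠ESW) = (SE² + SW² - EW²) / (2·SE·SW)
  ∠ESW = 68.9°

Step 5: From ES = 5, EW = 14, SW = 15, by the inverse law of cosines:
  cos(∠SEW) = (ES² + EW² - SW²) / (2·ES·EW)
  ∠SEW = 91.64°

Step 6: From WE = 14, WS = 15, ES = 5, by the inverse law of cosines:
  cos(∠EWS) = (WE² + WS² - ES²) / (2·WE·WS)
  ∠EWS = 19.46°

Step 7: From SY = 16.55, YT = 5, and ∠SYT = 45°, by the law of cosines:
  ST² = SY² + YT² - 2·SY·YT·cos(45°) = 274 + 25 - 117 = 182
  ST ≈ 13.49

Step 8: From SW = 15, SY = 16.55, WY = 7, by the inverse law of cosines:
  cos(∠WSY) = (SW² + SY² - WY²) / (2·SW·SY)
  ∠WSY = 25.02°

Step 9: From EQ = 6.99, ES = 5, QS = 2.5, by the inverse law of cosines:
  cos(∠QES) = (EQ² + ES² - QS²) / (2·EQ·ES)
  ∠QES = 14.64°

Step 10: From YS = 16.55, YW = 7, SW = 15, by the inverse law of cosines:
  cos(∠SYW) = (YS² + YW² - SW²) / (2·YS·YW)
  ∠SYW = 64.98°

Step 11: From YV = √109, YW = 7, VW = 12, by the inverse law of cosines:
  cos(∠VYW) = (YV² + YW² - VW²) / (2·YV·YW)
  ∠VYW = 84.5°

Step 12: From VW = 12, VY = √109, WY = 7, by the inverse law of cosines:
  cos(∠WVY) = (VW² + VY² - WY²) / (2·VW·VY)
  ∠WVY = 35.5°

Step 13: From QE = 6.99, QS = 2.5, ES = 5, by the inverse law of cosines:
  cos(∠EQS) = (QE² + QS² - ES²) / (2·QE·QS)
  ∠EQS = 30.36°

Step 14: From ST = 13.49, SY = 16.55, TY = 5, by the inverse law of cosines:
  cos(∠TSY) = (ST² + SY² - TY²) / (2·ST·SY)
  ∠TSY = 15.2°

Step 15: From TS = 13.49, TY = 5, SY = 16.55, by the inverse law of cosines:
  cos(∠STY) = (TS² + TY² - SY²) / (2·TS·TY)
  ∠STY = 119.8°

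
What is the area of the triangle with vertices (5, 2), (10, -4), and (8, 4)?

The Shoelace formula computes the area from vertex coordinates by summing cross products.
For vertices (5,2), (10,-4), (8,4):
Signed sum = 5*-4 - 10*2 + 10*4 - 8*-4 + 8*2 - 5*4
= -40 + 72 + -4 = 28
Area = (1/2)|28| = 14.

14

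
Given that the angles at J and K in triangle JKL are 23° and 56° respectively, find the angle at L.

By the triangle angle sum property, the three interior angles of any triangle add up to 180°.
We know angle J = 23° and angle K = 56°, so their sum is 79°.
Therefore angle L = 180° - 79° = 101°.

101 degrees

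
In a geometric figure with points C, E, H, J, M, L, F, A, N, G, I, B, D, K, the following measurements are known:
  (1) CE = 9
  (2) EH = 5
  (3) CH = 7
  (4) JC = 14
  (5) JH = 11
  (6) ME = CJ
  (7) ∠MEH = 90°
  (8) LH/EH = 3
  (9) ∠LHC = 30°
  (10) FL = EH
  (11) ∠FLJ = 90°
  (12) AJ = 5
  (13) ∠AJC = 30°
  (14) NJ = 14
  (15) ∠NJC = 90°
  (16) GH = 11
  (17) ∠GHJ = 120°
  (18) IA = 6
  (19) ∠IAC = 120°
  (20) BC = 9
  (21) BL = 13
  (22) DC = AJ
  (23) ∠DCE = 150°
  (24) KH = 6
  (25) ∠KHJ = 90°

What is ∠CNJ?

Step 1: By the law of cosines on triangle NJC: NC² = 14² + 14² − 2·14·14·cos(90°) = 392, so NC = 14·√2.
Step 2: By the inverse law of cosines on triangle CNJ: cos(∠CNJ) = ((14·√2)² + 14² − 14²) / (2·14·√2·14) = 392/554.37 = 0.7071, so ∠CNJ = 45°.

Therefore, the measure of angle ∠CNJ = 45°.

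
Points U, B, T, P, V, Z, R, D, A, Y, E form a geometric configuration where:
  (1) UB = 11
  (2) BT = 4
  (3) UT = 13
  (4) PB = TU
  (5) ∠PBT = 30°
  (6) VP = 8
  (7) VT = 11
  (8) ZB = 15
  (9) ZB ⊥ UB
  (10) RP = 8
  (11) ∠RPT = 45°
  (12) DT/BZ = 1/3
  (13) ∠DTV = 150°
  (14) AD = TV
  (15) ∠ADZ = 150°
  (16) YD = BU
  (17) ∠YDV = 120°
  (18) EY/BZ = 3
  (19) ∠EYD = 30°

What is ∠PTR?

From the given relations: PB = TU = 13.
Step 1: By the law of cosines on triangle TBP: TP² = 4² + 13² − 2·4·13·cos(30°) = 94.93, so TP ≈ 9.74.
Step 2: By the law of cosines on triangle TPR: TR² = 9.74² + 8² − 2·9.74·8·cos(45°) = 48.7, so TR ≈ 6.98.
Step 3: By the inverse law of cosines on triangle PTR: cos(∠PTR) = (9.74² + 6.98² − 8²) / (2·9.74·6.98) = 79.63/135.99 = 0.5856, so ∠PTR = 54.16°.

Therefore, the measure of angle ∠PTR = 54.16°.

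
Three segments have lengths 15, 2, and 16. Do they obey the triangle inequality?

Check all three triangle inequalities:
15 + 2 = 17 > 16 ✓
15 + 16 = 31 > 2 ✓
2 + 16 = 18 > 15 ✓
All conditions hold, so these sides form a valid triangle.

Yes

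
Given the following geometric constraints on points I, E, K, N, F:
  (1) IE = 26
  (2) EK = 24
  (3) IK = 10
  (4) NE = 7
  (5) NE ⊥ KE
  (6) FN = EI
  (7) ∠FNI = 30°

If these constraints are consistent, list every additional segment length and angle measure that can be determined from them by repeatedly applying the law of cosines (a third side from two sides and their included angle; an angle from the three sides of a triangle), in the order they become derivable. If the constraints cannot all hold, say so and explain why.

The constraints are consistent. Derivable facts, in order:
After 1 step:
- KN = 25
- ∠EIK = 67.38°
- ∠EKI = 90°
- ∠IEK = 22.62°
After 2 steps:
- ∠EKN = 16.26°
- ∠ENK = 73.74°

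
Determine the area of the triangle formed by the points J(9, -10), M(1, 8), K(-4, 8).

Shoelace: Area = (1/2)|9(8-8) + 1(8--10) + -4(-10-8)| = (1/2)(90) = 45

45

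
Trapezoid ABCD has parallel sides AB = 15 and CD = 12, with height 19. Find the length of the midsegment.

midsegment = (15 + 12) / 2 = 27 / 2 = 27/2

27/2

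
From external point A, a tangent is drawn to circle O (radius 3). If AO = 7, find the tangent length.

The tangent, radius, and line from the external point to the center form a right triangle.
The right angle is where the tangent meets the radius.
By the Pythagorean theorem: tangent² + 3² = 7²
tangent² = 49 - 9 = 40
tangent = 2*sqrt(10)

2*sqrt(10)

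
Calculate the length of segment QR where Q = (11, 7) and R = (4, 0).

d = sqrt((-7)^2 + (-7)^2) = sqrt(98) = 7*sqrt(2)

7*sqrt(2)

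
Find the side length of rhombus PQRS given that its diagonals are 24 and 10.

The diagonals of a rhombus bisect each other at right angles.
Half-diagonals: 24/2 = 12 and 10/2 = 5
side = sqrt(12^2 + 5^2)
side = sqrt(144 + 25)
side = sqrt(169) = 13

13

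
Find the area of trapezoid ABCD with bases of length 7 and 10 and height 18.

Area of a trapezoid = (base1 + base2) * height / 2
Area = (7 + 10) * 18 / 2
Area = 17 * 18 / 2
Area = 306 / 2
Area = 153

153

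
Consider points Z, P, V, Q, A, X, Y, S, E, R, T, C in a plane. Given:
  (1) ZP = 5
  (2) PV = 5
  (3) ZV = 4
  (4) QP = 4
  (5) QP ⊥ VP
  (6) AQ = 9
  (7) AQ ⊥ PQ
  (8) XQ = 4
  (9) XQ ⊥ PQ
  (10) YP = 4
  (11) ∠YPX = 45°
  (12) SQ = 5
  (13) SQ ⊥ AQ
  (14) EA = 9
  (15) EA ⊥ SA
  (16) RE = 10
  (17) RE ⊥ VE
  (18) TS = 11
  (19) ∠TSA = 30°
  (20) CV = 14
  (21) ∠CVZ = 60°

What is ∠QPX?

Step 1: By the law of cosines on triangle PQX: PX² = 4² + 4² − 2·4·4·cos(90°) = 32, so PX = 4·√2.
Step 2: By the inverse law of cosines on triangle QPX: cos(∠QPX) = (4² + (4·√2)² − 4²) / (2·4·4·√2) = 32/45.25 = 0.7071, so ∠QPX = 45°.

Therefore, the measure of angle ∠QPX = 45°.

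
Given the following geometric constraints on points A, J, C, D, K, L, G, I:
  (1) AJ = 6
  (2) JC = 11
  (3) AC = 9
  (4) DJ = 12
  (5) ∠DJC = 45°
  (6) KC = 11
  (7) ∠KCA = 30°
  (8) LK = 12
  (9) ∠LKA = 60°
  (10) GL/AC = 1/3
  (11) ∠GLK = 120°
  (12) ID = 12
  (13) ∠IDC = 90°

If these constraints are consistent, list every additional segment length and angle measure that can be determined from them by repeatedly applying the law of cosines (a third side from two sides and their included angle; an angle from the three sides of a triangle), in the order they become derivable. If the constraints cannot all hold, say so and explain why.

The constraints are consistent. Derivable facts, in order:
After 1 step:
- AK ≈ 5.53
- CD ≈ 8.85
- KG = 3·√21
- ∠ACJ = 33.03°
- ∠AJC = 54.85°
- ∠CAJ = 92.12°
After 2 steps:
- AL ≈ 10.4
- CI ≈ 14.91
- ∠AKC = 54.53°
- ∠CAK = 95.47°
- ∠CDJ = 61.51°
- ∠DCJ = 73.49°
- ∠GKL = 10.89°
- ∠KGL = 49.11°
After 3 steps:
- ∠ALK = 27.38°
- ∠CID = 36.41°
- ∠DCI = 53.59°
- ∠KAL = 92.62°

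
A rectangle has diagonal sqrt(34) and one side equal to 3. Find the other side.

b = sqrt(d^2 - a^2) = sqrt(34 - 9) = sqrt(25) = 5

5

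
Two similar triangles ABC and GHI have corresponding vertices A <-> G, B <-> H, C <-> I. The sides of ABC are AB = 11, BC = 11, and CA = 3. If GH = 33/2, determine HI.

Similar triangles have proportional sides. Setting up the proportion:
GH / AB = HI / BC
33/2 / 11 = HI / 11
HI = 11 * 33/2 / 11 = 33/2.

33/2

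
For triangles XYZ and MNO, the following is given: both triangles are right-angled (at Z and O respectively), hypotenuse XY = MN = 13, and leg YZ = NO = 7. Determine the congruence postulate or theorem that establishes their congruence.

Consider the given information: both triangles are right-angled (at Z and O respectively), hypotenuse XY = MN = 13, and leg YZ = NO = 7
This is not SSS or AAS: SSS requires all three pairs of sides, but we don't have that. AAS requires two angles and a non-included side.
The correct criterion is HL. The hypotenuse and one leg of two right triangles are equal (Hypotenuse-Leg).

HL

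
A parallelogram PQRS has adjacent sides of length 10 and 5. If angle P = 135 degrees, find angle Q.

Consecutive angles are supplementary: angle Q = 180 - 135 = 45 degrees.

45 degrees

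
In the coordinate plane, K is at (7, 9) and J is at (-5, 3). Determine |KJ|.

The horizontal distance is |-5 - 7| = 12 and the vertical distance is |3 - 9| = 6.
By the Pythagorean theorem, d = sqrt(12^2 + 6^2) = sqrt(180) = 6*sqrt(5).

6*sqrt(5)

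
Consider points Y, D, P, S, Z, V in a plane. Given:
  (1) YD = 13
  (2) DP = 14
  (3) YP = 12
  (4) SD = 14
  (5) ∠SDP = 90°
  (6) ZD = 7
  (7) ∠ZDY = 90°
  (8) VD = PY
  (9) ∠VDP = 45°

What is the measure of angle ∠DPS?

Step 1: By the law of cosines on triangle PDS: PS² = 14² + 14² − 2·14·14·cos(90°) = 392, so PS = 14·√2.
Step 2: By the inverse law of cosines on triangle DPS: cos(∠DPS) = (14² + (14·√2)² − 14²) / (2·14·14·√2) = 392/554.37 = 0.7071, so ∠DPS = 45°.

Therefore, the measure of angle ∠DPS = 45°.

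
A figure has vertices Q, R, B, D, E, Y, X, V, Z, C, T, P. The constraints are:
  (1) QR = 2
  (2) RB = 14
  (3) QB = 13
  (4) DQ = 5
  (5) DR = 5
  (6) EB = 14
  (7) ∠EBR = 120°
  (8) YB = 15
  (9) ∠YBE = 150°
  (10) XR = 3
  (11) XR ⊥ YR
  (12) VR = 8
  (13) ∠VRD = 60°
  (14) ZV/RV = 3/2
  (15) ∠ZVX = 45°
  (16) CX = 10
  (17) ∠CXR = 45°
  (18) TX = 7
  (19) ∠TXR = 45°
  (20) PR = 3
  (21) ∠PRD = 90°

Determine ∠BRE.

Step 1: By the law of cosines on triangle RBE: RE² = 14² + 14² − 2·14·14·cos(120°) = 588, so RE = 14·√3.
Step 2: By the inverse law of cosines on triangle BRE: cos(∠BRE) = (14² + (14·√3)² − 14²) / (2·14·14·√3) = 588/678.96 = 0.866, so ∠BRE = 30°.

Therefore, the measure of angle ∠BRE = 30°.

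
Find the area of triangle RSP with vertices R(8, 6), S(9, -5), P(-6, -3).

Shoelace: Area = (1/2)|8(-5--3) + 9(-3-6) + -6(6--5)| = (1/2)(163) = 163/2

163/2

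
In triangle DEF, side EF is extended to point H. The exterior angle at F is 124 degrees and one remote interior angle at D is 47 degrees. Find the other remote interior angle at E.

angle E = 124 - 47 = 77 degrees (exterior angle theorem).

77 degrees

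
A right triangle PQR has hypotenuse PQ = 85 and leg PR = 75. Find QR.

QR = sqrt(85^2 - 75^2) = sqrt(1600) = 40

40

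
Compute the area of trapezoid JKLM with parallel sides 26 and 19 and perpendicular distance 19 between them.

Area = (26 + 19) * 19 / 2 = 855 / 2 = 855/2

855/2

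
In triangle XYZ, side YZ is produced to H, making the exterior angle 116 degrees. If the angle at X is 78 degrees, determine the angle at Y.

angle Y = 116 - 78 = 38 degrees (exterior angle theorem).

38 degrees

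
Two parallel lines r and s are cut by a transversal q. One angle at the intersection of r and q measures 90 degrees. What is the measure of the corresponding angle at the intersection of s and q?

When a transversal crosses parallel lines, angles in the same position at each intersection are called corresponding angles.
These are always equal, so the answer is 90 degrees.

90 degrees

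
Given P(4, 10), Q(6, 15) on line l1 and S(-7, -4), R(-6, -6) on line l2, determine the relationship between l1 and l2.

Slope of line 1: m1 = (15 - 10)/(6 - 4) = 5/2 = 5/2
Slope of line 2: m2 = (-6 - -4)/(-6 - -7) = -2/1 = -2
m1 != m2 (5/2 != -2), so not parallel.
m1 * m2 = (5/2) * (-2) = -5 != -1, so not perpendicular.
The lines are neither parallel nor perpendicular.

Neither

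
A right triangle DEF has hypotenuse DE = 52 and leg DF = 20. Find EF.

EF = sqrt(52^2 - 20^2) = sqrt(2304) = 48

48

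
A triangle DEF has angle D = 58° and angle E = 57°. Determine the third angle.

angle F = 180 - 58 - 57 = 65 degrees.

65 degrees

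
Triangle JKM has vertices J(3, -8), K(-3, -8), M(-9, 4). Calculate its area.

Using the Shoelace formula for a triangle:
Area = (1/2)|x0(y1 - y2) + x1(y2 - y0) + x2(y0 - y1)|
Area = (1/2)|3(-8 - 4) + -3(4 - -8) + -9(-8 - -8)|
Area = (1/2)|-36 + -36 + 0|
Area = (1/2)|-72|
Area = (1/2)(72)
Area = 36

36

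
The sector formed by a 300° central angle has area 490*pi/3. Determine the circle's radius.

The sector covers 300°/360° = 5/6 of the full circle.
Full circle area = 490*pi/3 / 5/6 = 196*pi.
Since full area = πr², we get r² = 196*pi/π = 196, so r = 14.

14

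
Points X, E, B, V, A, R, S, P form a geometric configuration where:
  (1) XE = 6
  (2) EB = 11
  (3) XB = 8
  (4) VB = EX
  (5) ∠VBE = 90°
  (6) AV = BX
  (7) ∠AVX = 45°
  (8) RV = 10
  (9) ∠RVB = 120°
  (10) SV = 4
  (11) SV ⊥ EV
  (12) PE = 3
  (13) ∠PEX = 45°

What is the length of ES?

From the given relations: VB = EX = 6.
Step 1: By the law of cosines on triangle EBV: EV² = 11² + 6² − 2·11·6·cos(90°) = 157, so EV = √157.
Step 2: By the law of cosines on triangle EVS: ES² = √157² + 4² − 2·√157·4·cos(90°) = 173, so ES = √173.

Therefore, the length of ES = √173.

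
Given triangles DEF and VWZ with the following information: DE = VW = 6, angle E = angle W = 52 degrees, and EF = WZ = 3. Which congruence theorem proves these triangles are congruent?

The given information matches SAS: Two pairs of corresponding sides and the included angle are equal (Side-Angle-Side).

SAS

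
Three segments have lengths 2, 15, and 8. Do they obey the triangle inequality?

Check the triangle inequality: 2 + 8 = 10 ≤ 15.
Since the sum of two sides does not exceed the third, no triangle can be formed.

No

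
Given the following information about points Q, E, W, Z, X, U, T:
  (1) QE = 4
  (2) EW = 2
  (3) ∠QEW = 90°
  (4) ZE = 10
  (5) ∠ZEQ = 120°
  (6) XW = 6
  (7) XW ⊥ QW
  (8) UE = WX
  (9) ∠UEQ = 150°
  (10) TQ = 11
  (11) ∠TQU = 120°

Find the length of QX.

Step 1: By the law of cosines on triangle QEW: QW² = 4² + 2² − 2·4·2·cos(90°) = 20, so QW = 2·√5.
Step 2: By the law of cosines on triangle QWX: QX² = (2·√5)² + 6² − 2·2·√5·6·cos(90°) = 56, so QX = 2·√14.

Therefore, the length of QX = 2·√14.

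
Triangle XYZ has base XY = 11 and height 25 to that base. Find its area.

Area = (1/2)(11)(25) = 275/2

275/2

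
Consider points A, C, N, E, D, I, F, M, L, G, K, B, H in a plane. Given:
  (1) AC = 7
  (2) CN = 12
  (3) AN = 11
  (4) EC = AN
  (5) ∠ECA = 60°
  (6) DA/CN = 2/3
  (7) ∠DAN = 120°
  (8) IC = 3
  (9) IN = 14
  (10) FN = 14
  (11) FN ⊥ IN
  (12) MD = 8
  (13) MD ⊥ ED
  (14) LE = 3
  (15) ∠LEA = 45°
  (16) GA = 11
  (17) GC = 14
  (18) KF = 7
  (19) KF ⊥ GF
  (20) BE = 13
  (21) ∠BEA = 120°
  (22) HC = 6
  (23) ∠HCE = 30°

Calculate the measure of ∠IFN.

Step 1: By the law of cosines on triangle FNI: FI² = 14² + 14² − 2·14·14·cos(90°) = 392, so FI = 14·√2.
Step 2: By the inverse law of cosines on triangle IFN: cos(∠IFN) = ((14·√2)² + 14² − 14²) / (2·14·√2·14) = 392/554.37 = 0.7071, so ∠IFN = 45°.

Therefore, the measure of angle ∠IFN = 45°.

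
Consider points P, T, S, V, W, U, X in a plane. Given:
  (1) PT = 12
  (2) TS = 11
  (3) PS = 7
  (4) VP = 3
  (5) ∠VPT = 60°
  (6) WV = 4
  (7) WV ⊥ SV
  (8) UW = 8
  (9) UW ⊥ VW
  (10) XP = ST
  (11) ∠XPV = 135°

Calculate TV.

Step 1: By the law of cosines on triangle TPV: TV² = 12² + 3² − 2·12·3·cos(60°) = 117, so TV = 3·√13.

Therefore, the length of TV = 3·√13.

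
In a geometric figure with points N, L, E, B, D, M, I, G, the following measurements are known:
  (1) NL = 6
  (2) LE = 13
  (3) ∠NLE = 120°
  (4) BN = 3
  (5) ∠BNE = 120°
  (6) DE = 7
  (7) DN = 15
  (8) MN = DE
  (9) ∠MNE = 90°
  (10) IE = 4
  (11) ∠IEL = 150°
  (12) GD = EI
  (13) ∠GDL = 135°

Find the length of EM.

From the given relations: MN = DE = 7.
Step 1: By the law of cosines on triangle ELN: EN² = 13² + 6² − 2·13·6·cos(120°) = 283, so EN ≈ 16.82.
Step 2: By the law of cosines on triangle ENM: EM² = 16.82² + 7² − 2·16.82·7·cos(90°) = 332, so EM = 2·√83.

Therefore, the length of EM = 2·√83.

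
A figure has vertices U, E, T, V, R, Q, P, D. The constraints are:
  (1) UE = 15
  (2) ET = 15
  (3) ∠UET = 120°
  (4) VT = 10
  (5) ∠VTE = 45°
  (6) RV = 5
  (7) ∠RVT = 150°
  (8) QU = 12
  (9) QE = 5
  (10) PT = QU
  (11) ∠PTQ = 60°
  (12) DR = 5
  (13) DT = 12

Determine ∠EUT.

Step 1: By the law of cosines on triangle UET: UT² = 15² + 15² − 2·15·15·cos(120°) = 675, so UT = 15·√3.
Step 2: By the inverse law of cosines on triangle EUT: cos(∠EUT) = (15² + (15·√3)² − 15²) / (2·15·15·√3) = 675/779.42 = 0.866, so ∠EUT = 30°.

Therefore, the measure of angle ∠EUT = 30°.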